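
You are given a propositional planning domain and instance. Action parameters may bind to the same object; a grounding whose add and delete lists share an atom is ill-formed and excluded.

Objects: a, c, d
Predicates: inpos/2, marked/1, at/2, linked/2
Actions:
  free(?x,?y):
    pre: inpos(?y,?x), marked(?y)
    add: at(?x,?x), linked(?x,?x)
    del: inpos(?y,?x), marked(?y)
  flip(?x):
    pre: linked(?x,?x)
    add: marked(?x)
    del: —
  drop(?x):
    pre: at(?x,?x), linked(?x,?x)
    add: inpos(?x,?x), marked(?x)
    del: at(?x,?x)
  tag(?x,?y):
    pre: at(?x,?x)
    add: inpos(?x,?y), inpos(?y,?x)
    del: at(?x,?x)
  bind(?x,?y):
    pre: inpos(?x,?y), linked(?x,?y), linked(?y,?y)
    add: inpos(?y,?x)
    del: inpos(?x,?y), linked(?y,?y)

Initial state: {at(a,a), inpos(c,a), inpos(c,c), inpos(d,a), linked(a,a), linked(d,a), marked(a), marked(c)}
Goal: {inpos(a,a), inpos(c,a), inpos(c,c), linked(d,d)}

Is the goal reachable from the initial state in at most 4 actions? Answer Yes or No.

1. drop(a)  →  {inpos(a,a), inpos(c,a), inpos(c,c), inpos(d,a), linked(a,a), linked(d,a), marked(a), marked(c)}
2. bind(d,a)  →  {inpos(a,a), inpos(a,d), inpos(c,a), inpos(c,c), linked(d,a), marked(a), marked(c)}
3. free(d,a)  →  {at(d,d), inpos(a,a), inpos(c,a), inpos(c,c), linked(d,a), linked(d,d), marked(c)}
optimal plan length = 3; 3 ≤ 4

Yes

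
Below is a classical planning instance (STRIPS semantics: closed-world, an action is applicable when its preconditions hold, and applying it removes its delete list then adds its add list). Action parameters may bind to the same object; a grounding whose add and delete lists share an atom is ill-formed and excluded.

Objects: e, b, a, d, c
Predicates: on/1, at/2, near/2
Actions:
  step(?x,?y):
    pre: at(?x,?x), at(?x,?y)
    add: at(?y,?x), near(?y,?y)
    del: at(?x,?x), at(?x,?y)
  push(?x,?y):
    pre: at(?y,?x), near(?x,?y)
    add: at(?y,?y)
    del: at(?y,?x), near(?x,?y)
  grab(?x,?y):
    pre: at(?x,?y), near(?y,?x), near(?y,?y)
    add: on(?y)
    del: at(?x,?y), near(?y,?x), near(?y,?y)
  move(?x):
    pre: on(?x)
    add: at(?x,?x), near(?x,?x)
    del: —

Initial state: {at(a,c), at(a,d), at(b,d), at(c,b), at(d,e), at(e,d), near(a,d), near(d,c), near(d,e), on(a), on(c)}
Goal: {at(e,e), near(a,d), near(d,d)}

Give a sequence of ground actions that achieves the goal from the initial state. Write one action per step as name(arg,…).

push(d,e); move(a); step(a,d)

1. push(d,e)  →  {at(a,c), at(a,d), at(b,d), at(c,b), at(d,e), at(e,e), near(a,d), near(d,c), on(a), on(c)}
2. move(a)  →  {at(a,a), at(a,c), at(a,d), at(b,d), at(c,b), at(d,e), at(e,e), near(a,a), near(a,d), near(d,c), on(a), on(c)}
3. step(a,d)  →  {at(a,c), at(b,d), at(c,b), at(d,a), at(d,e), at(e,e), near(a,a), near(a,d), near(d,c), near(d,d), on(a), on(c)}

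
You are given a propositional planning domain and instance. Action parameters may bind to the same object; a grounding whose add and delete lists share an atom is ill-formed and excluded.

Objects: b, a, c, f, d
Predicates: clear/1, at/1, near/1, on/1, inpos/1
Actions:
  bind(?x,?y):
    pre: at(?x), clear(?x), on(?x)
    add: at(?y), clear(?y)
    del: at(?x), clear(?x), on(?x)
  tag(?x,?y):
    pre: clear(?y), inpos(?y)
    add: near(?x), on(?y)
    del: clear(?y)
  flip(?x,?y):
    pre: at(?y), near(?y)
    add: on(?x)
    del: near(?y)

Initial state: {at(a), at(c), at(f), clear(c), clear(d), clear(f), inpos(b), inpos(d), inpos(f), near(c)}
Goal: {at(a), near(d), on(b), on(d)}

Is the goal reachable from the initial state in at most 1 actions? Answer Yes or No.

No

1. tag(d,d)  →  {at(a), at(c), at(f), clear(c), clear(f), inpos(b), inpos(d), inpos(f), near(c), near(d), on(d)}
2. flip(b,c)  →  {at(a), at(c), at(f), clear(c), clear(f), inpos(b), inpos(d), inpos(f), near(d), on(b), on(d)}
optimal plan length = 2; 2 > 1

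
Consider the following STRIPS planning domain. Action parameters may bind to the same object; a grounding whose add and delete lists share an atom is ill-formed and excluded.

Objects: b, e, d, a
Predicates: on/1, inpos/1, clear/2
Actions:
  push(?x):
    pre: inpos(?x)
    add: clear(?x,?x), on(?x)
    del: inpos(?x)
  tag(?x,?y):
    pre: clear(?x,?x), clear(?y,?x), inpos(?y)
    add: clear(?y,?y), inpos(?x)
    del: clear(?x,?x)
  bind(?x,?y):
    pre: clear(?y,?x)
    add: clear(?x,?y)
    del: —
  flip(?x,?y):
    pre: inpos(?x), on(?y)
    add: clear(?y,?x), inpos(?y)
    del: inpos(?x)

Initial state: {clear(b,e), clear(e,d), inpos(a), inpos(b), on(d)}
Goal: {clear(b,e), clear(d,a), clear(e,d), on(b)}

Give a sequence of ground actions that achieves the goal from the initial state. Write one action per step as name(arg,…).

push(b); flip(a,d)

1. push(b)  →  {clear(b,b), clear(b,e), clear(e,d), inpos(a), on(b), on(d)}
2. flip(a,d)  →  {clear(b,b), clear(b,e), clear(d,a), clear(e,d), inpos(d), on(b), on(d)}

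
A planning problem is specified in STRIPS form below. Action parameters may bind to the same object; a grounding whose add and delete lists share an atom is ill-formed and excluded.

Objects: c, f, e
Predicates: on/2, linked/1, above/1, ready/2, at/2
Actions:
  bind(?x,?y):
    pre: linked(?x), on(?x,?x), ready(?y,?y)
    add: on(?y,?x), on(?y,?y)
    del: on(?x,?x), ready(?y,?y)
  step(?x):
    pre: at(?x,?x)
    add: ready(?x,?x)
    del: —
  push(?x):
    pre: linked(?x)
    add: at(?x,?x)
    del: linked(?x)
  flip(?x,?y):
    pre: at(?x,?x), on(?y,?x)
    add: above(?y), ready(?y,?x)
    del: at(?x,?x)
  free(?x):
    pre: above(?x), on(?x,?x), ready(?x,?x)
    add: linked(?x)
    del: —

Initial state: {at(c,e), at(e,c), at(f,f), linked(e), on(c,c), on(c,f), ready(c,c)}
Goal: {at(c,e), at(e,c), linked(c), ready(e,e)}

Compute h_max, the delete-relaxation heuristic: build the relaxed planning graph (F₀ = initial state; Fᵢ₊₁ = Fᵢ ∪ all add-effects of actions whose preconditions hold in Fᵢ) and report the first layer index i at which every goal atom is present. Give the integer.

2

F0 = init (7 atoms)
F1 = F0 ∪ {above(c), at(e,e), ready(c,f), ready(f,f)}  (11 atoms)
F2 = F1 ∪ {linked(c), ready(e,e)}  (13 atoms)
goal ⊆ F2  ⇒  h_max = 2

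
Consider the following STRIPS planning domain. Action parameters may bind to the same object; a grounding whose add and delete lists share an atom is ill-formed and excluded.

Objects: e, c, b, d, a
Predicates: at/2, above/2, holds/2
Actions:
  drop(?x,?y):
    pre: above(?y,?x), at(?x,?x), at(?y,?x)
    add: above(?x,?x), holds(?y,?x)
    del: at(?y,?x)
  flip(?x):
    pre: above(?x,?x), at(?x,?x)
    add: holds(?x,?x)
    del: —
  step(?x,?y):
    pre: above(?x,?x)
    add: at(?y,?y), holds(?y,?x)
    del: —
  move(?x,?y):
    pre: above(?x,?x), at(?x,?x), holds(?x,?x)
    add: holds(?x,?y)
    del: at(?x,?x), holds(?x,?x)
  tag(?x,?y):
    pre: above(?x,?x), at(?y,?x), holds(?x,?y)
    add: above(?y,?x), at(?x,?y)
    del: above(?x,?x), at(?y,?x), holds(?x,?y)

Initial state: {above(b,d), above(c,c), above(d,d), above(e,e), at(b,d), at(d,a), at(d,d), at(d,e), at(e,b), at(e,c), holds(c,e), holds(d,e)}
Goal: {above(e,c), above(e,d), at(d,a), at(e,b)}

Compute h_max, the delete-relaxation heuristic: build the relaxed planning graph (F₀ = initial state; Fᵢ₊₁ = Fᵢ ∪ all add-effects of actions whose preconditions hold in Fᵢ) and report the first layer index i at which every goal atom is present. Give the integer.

3

F0 = init (12 atoms)
F1 = F0 ∪ {above(e,c), at(a,a), at(b,b), at(c,c), at(c,e), at(e,e), holds(a,c), holds(a,d), holds(a,e), holds(b,c), holds(b,d), holds(b,e), holds(c,c), holds(c,d), holds(d,c), holds(d,d), holds(e,c), holds(e,d), holds(e,e)}  (31 atoms)
F2 = F1 ∪ {above(c,e), above(d,e), at(e,d), holds(c,a), holds(c,b), holds(d,a), holds(d,b), holds(e,a), holds(e,b)}  (40 atoms)
F3 = F2 ∪ {above(e,d), at(d,b)}  (42 atoms)
goal ⊆ F3  ⇒  h_max = 3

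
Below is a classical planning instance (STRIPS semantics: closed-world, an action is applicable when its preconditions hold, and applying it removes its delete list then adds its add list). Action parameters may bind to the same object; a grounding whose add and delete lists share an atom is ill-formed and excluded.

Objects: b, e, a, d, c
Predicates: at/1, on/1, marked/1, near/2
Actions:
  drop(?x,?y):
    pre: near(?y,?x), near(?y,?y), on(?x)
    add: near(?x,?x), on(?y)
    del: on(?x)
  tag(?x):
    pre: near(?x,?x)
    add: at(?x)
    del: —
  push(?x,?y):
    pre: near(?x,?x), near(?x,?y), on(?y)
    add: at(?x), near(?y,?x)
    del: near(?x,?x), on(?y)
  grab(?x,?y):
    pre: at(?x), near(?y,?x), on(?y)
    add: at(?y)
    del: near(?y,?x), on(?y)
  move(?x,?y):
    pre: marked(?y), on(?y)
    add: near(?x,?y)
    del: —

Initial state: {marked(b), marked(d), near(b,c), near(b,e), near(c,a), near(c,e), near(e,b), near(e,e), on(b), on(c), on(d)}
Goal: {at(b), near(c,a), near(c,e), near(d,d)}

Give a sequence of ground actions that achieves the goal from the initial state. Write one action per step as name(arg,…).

drop(b,e); tag(b); move(d,d)

1. drop(b,e)  →  {marked(b), marked(d), near(b,b), near(b,c), near(b,e), near(c,a), near(c,e), near(e,b), near(e,e), on(c), on(d), on(e)}
2. tag(b)  →  {at(b), marked(b), marked(d), near(b,b), near(b,c), near(b,e), near(c,a), near(c,e), near(e,b), near(e,e), on(c), on(d), on(e)}
3. move(d,d)  →  {at(b), marked(b), marked(d), near(b,b), near(b,c), near(b,e), near(c,a), near(c,e), near(d,d), near(e,b), near(e,e), on(c), on(d), on(e)}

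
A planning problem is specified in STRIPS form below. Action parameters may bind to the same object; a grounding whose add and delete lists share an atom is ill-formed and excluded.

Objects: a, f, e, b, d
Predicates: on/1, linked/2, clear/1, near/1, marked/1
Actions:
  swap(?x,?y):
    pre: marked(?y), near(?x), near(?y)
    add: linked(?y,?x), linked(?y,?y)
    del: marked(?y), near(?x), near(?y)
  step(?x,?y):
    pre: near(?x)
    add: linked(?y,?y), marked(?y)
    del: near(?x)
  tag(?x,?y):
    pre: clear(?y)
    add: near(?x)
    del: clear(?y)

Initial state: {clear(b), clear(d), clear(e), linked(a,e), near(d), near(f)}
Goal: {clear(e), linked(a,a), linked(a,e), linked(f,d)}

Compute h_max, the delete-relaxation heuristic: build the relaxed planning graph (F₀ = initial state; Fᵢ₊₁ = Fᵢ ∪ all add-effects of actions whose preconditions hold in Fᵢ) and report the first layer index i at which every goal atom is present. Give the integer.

F0 = init (6 atoms)
F1 = F0 ∪ {linked(a,a), linked(b,b), linked(d,d), linked(e,e), linked(f,f), marked(a), marked(b), marked(d), marked(e), marked(f), near(a), near(b), near(e)}  (19 atoms)
F2 = F1 ∪ {linked(a,b), linked(a,d), linked(a,f), linked(b,a), linked(b,d), linked(b,e), linked(b,f), linked(d,a), linked(d,b), linked(d,e), linked(d,f), linked(e,a), linked(e,b), linked(e,d), linked(e,f), linked(f,a), linked(f,b), linked(f,d), linked(f,e)}  (38 atoms)
goal ⊆ F2  ⇒  h_max = 2

2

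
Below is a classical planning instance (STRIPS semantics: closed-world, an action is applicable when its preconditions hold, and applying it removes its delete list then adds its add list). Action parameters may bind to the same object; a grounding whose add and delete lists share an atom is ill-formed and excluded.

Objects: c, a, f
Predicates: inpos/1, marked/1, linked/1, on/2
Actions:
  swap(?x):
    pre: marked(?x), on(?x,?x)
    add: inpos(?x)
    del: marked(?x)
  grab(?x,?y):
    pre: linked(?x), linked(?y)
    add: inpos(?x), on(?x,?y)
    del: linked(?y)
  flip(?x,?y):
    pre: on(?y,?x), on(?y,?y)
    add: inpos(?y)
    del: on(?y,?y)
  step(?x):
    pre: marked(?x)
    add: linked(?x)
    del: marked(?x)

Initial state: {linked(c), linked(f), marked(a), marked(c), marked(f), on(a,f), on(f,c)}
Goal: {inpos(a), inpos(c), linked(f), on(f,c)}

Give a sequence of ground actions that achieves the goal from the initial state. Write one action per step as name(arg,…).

1. grab(c,c)  →  {inpos(c), linked(f), marked(a), marked(c), marked(f), on(a,f), on(c,c), on(f,c)}
2. step(a)  →  {inpos(c), linked(a), linked(f), marked(c), marked(f), on(a,f), on(c,c), on(f,c)}
3. grab(a,a)  →  {inpos(a), inpos(c), linked(f), marked(c), marked(f), on(a,a), on(a,f), on(c,c), on(f,c)}

grab(c,c); step(a); grab(a,a)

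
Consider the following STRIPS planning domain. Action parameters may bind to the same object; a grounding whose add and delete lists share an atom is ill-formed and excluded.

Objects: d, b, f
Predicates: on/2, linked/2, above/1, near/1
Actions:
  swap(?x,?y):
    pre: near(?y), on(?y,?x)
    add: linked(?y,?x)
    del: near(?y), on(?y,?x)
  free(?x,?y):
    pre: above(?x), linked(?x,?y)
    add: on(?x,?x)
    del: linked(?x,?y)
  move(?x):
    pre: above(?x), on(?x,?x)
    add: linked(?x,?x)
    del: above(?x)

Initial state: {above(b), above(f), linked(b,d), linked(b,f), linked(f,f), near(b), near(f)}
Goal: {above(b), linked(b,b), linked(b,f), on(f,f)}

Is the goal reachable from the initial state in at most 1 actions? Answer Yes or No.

1. free(b,d)  →  {above(b), above(f), linked(b,f), linked(f,f), near(b), near(f), on(b,b)}
2. swap(b,b)  →  {above(b), above(f), linked(b,b), linked(b,f), linked(f,f), near(f)}
3. free(f,f)  →  {above(b), above(f), linked(b,b), linked(b,f), near(f), on(f,f)}
optimal plan length = 3; 3 > 1

No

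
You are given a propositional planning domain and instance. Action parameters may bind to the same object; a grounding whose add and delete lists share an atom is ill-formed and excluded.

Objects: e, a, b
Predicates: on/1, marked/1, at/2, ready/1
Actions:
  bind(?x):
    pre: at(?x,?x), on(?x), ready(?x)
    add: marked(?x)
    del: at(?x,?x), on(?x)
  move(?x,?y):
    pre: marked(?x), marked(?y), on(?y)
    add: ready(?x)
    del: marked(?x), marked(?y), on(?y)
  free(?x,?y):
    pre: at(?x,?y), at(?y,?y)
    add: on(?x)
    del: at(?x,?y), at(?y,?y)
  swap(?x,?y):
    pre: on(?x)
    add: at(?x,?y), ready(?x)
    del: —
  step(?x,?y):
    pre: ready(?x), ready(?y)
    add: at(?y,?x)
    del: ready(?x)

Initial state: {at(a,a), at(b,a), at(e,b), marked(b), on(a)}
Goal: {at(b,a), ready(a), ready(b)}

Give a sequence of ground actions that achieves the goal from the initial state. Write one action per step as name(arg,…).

1. free(b,a)  →  {at(e,b), marked(b), on(a), on(b)}
2. swap(a,e)  →  {at(a,e), at(e,b), marked(b), on(a), on(b), ready(a)}
3. swap(b,a)  →  {at(a,e), at(b,a), at(e,b), marked(b), on(a), on(b), ready(a), ready(b)}

free(b,a); swap(a,e); swap(b,a)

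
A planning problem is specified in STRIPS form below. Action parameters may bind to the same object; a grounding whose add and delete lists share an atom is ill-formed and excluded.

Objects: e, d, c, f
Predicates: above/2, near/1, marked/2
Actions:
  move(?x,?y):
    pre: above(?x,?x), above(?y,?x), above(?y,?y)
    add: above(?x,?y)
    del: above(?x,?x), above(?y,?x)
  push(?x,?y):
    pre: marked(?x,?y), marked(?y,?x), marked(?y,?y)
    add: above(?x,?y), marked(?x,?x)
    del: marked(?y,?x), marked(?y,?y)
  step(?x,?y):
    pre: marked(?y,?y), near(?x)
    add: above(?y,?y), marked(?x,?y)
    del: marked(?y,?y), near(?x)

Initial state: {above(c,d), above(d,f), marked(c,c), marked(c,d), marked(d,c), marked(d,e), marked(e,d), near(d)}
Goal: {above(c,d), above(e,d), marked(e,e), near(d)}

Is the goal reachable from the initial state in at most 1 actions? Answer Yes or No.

1. push(d,c)  →  {above(c,d), above(d,c), above(d,f), marked(d,c), marked(d,d), marked(d,e), marked(e,d), near(d)}
2. push(e,d)  →  {above(c,d), above(d,c), above(d,f), above(e,d), marked(d,c), marked(e,d), marked(e,e), near(d)}
optimal plan length = 2; 2 > 1

No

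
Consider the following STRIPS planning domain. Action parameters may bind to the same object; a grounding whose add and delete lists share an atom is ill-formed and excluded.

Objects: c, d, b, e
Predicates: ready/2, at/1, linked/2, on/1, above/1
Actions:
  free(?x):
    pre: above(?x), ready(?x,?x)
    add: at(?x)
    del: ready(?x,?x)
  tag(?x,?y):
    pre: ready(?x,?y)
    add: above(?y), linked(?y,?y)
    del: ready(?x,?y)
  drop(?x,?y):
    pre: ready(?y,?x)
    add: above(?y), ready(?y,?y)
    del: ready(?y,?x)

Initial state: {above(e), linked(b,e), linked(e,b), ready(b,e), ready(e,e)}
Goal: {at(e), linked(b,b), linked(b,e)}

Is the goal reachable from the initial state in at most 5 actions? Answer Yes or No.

Yes

1. free(e)  →  {above(e), at(e), linked(b,e), linked(e,b), ready(b,e)}
2. drop(e,b)  →  {above(b), above(e), at(e), linked(b,e), linked(e,b), ready(b,b)}
3. tag(b,b)  →  {above(b), above(e), at(e), linked(b,b), linked(b,e), linked(e,b)}
optimal plan length = 3; 3 ≤ 5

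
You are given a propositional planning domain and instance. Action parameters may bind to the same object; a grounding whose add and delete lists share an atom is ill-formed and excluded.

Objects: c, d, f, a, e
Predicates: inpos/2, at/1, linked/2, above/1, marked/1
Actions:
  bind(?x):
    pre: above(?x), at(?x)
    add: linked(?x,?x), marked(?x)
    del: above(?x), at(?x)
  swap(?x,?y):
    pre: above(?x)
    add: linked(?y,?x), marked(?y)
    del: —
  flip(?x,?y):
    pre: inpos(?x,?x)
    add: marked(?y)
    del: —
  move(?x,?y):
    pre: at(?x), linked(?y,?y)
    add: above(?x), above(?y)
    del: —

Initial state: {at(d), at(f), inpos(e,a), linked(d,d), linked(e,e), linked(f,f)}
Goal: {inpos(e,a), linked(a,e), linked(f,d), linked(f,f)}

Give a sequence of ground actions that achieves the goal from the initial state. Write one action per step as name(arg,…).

move(d,e); swap(d,f); swap(e,a)

1. move(d,e)  →  {above(d), above(e), at(d), at(f), inpos(e,a), linked(d,d), linked(e,e), linked(f,f)}
2. swap(d,f)  →  {above(d), above(e), at(d), at(f), inpos(e,a), linked(d,d), linked(e,e), linked(f,d), linked(f,f), marked(f)}
3. swap(e,a)  →  {above(d), above(e), at(d), at(f), inpos(e,a), linked(a,e), linked(d,d), linked(e,e), linked(f,d), linked(f,f), marked(a), marked(f)}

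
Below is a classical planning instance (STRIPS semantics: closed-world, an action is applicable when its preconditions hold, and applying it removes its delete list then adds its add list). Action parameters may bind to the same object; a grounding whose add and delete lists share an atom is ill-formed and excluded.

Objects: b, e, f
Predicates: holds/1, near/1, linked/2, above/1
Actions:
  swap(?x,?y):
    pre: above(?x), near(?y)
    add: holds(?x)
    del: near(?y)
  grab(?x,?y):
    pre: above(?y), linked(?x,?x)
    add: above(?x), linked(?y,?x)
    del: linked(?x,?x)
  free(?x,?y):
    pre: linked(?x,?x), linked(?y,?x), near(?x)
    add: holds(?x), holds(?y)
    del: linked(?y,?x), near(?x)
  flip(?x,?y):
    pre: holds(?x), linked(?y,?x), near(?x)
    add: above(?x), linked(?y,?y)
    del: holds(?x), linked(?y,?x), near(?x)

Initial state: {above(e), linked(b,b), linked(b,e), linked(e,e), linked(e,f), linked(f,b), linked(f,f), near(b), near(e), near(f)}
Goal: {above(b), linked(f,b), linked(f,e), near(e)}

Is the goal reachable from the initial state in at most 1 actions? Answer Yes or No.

1. grab(b,e)  →  {above(b), above(e), linked(b,e), linked(e,b), linked(e,e), linked(e,f), linked(f,b), linked(f,f), near(b), near(e), near(f)}
2. grab(f,b)  →  {above(b), above(e), above(f), linked(b,e), linked(b,f), linked(e,b), linked(e,e), linked(e,f), linked(f,b), near(b), near(e), near(f)}
3. grab(e,f)  →  {above(b), above(e), above(f), linked(b,e), linked(b,f), linked(e,b), linked(e,f), linked(f,b), linked(f,e), near(b), near(e), near(f)}
optimal plan length = 3; 3 > 1

No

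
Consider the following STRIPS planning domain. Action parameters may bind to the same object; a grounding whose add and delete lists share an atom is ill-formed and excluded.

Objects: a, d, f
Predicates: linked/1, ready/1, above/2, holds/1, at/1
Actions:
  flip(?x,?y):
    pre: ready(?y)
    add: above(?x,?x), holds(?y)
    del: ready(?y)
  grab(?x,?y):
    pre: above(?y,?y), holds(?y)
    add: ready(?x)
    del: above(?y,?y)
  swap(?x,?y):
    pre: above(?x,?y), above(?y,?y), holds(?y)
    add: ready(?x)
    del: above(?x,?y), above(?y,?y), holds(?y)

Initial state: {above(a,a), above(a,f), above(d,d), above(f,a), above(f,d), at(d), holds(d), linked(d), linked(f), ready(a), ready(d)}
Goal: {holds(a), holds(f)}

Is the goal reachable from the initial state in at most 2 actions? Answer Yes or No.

1. flip(a,a)  →  {above(a,a), above(a,f), above(d,d), above(f,a), above(f,d), at(d), holds(a), holds(d), linked(d), linked(f), ready(d)}
2. grab(f,a)  →  {above(a,f), above(d,d), above(f,a), above(f,d), at(d), holds(a), holds(d), linked(d), linked(f), ready(d), ready(f)}
3. flip(a,f)  →  {above(a,a), above(a,f), above(d,d), above(f,a), above(f,d), at(d), holds(a), holds(d), holds(f), linked(d), linked(f), ready(d)}
optimal plan length = 3; 3 > 2

No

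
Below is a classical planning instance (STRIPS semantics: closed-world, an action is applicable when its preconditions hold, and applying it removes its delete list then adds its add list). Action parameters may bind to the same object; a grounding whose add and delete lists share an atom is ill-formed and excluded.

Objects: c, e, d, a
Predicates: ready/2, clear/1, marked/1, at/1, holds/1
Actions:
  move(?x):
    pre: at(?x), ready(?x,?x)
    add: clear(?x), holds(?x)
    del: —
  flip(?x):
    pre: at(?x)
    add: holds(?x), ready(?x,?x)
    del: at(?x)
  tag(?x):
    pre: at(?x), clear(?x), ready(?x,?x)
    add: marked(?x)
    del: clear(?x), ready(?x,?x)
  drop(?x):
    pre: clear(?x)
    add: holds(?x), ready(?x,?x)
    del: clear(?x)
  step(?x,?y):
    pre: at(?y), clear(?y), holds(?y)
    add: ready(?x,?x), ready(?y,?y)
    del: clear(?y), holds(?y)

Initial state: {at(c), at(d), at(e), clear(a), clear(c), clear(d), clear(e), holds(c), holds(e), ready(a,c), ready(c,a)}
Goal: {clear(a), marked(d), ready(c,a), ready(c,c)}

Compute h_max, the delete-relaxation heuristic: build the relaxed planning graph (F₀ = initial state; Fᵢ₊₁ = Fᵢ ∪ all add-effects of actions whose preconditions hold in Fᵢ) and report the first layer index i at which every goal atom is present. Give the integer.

2

F0 = init (11 atoms)
F1 = F0 ∪ {holds(a), holds(d), ready(a,a), ready(c,c), ready(d,d), ready(e,e)}  (17 atoms)
F2 = F1 ∪ {marked(c), marked(d), marked(e)}  (20 atoms)
goal ⊆ F2  ⇒  h_max = 2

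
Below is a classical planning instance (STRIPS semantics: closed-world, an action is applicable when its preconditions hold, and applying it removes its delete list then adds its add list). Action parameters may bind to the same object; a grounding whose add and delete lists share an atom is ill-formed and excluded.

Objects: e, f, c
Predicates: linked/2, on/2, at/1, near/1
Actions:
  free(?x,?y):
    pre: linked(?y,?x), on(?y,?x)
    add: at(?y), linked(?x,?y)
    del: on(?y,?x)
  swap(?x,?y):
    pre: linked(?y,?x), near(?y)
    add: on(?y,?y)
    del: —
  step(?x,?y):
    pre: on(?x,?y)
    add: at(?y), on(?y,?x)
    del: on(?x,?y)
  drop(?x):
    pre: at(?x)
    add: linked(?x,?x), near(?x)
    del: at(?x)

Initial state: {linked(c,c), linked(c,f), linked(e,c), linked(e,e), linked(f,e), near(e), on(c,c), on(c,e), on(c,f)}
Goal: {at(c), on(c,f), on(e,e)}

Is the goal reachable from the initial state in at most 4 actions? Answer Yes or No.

1. free(c,c)  →  {at(c), linked(c,c), linked(c,f), linked(e,c), linked(e,e), linked(f,e), near(e), on(c,e), on(c,f)}
2. swap(e,e)  →  {at(c), linked(c,c), linked(c,f), linked(e,c), linked(e,e), linked(f,e), near(e), on(c,e), on(c,f), on(e,e)}
optimal plan length = 2; 2 ≤ 4

Yes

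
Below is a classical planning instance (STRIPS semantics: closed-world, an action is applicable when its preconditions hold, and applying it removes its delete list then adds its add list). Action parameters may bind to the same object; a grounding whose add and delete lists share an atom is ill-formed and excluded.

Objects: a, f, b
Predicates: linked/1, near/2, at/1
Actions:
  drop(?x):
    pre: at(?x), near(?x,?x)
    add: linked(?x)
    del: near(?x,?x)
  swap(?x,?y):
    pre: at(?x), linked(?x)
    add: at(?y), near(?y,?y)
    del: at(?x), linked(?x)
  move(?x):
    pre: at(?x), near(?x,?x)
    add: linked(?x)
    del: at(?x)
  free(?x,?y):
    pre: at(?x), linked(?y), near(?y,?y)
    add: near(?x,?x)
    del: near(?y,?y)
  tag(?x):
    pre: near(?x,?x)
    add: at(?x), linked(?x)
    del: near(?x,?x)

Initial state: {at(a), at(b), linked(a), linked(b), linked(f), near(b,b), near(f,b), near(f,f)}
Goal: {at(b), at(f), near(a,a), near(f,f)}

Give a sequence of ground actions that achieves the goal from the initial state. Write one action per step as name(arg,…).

1. free(a,f)  →  {at(a), at(b), linked(a), linked(b), linked(f), near(a,a), near(b,b), near(f,b)}
2. swap(a,f)  →  {at(b), at(f), linked(b), linked(f), near(a,a), near(b,b), near(f,b), near(f,f)}

free(a,f); swap(a,f)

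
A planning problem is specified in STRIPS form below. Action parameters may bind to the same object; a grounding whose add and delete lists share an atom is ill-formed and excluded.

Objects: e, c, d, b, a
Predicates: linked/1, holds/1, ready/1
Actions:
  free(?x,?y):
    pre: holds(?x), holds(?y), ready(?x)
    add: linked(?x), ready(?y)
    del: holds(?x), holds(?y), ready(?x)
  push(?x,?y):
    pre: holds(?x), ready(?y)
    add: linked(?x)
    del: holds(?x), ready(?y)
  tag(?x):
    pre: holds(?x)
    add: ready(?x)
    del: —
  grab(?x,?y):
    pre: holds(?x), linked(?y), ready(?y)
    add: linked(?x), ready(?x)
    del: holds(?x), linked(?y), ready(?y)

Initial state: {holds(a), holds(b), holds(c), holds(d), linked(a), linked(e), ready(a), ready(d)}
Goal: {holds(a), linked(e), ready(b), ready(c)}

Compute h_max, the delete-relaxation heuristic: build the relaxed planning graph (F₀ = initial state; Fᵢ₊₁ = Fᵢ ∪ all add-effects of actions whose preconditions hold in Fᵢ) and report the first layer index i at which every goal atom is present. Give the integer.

F0 = init (8 atoms)
F1 = F0 ∪ {linked(b), linked(c), linked(d), ready(b), ready(c)}  (13 atoms)
goal ⊆ F1  ⇒  h_max = 1

1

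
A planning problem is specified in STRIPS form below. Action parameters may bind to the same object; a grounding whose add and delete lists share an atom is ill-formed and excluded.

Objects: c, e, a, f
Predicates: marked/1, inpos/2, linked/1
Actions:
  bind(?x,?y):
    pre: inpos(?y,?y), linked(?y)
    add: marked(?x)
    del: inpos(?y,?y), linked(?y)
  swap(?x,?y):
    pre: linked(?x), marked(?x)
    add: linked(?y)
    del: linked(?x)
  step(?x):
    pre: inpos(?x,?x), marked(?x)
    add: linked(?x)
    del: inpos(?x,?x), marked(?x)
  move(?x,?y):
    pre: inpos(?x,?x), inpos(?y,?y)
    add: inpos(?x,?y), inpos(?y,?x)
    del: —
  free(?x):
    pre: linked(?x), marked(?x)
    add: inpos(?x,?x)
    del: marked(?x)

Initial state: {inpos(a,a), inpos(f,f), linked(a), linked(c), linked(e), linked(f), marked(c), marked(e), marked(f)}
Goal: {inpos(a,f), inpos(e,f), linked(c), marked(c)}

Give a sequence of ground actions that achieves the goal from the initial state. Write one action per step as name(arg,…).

1. move(a,f)  →  {inpos(a,a), inpos(a,f), inpos(f,a), inpos(f,f), linked(a), linked(c), linked(e), linked(f), marked(c), marked(e), marked(f)}
2. free(e)  →  {inpos(a,a), inpos(a,f), inpos(e,e), inpos(f,a), inpos(f,f), linked(a), linked(c), linked(e), linked(f), marked(c), marked(f)}
3. move(e,f)  →  {inpos(a,a), inpos(a,f), inpos(e,e), inpos(e,f), inpos(f,a), inpos(f,e), inpos(f,f), linked(a), linked(c), linked(e), linked(f), marked(c), marked(f)}

move(a,f); free(e); move(e,f)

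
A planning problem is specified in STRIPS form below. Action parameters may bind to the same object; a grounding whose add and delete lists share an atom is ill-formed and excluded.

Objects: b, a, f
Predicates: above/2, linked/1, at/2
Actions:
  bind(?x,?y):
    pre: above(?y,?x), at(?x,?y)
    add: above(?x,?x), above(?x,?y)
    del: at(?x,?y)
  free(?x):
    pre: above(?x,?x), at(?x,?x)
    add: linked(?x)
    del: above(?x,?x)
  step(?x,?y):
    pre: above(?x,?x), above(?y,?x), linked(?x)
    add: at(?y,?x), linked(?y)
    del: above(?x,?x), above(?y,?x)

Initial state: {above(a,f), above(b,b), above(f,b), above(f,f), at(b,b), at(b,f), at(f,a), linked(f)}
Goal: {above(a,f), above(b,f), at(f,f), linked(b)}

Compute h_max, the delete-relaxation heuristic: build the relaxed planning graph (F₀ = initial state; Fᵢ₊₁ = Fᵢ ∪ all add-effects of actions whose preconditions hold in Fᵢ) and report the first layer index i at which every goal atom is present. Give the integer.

F0 = init (8 atoms)
F1 = F0 ∪ {above(b,f), above(f,a), at(a,f), at(f,f), linked(a), linked(b)}  (14 atoms)
goal ⊆ F1  ⇒  h_max = 1

1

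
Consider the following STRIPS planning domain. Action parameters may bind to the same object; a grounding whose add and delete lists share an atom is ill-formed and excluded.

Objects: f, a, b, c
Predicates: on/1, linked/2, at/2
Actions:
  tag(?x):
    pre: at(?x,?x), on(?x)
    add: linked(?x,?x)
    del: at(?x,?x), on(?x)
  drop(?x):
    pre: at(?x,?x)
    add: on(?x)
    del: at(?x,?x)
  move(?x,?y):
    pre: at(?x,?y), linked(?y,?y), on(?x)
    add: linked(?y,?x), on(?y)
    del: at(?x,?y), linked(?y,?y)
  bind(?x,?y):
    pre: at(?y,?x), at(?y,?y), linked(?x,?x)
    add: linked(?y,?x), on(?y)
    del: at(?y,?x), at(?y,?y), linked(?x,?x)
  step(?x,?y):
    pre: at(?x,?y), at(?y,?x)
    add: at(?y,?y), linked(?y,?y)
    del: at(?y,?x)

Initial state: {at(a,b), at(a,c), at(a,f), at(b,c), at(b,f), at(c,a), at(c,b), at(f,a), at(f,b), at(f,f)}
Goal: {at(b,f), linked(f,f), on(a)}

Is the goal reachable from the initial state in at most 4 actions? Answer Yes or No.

Yes

1. step(f,a)  →  {at(a,a), at(a,b), at(a,c), at(b,c), at(b,f), at(c,a), at(c,b), at(f,a), at(f,b), at(f,f), linked(a,a)}
2. drop(a)  →  {at(a,b), at(a,c), at(b,c), at(b,f), at(c,a), at(c,b), at(f,a), at(f,b), at(f,f), linked(a,a), on(a)}
3. step(b,f)  →  {at(a,b), at(a,c), at(b,c), at(b,f), at(c,a), at(c,b), at(f,a), at(f,f), linked(a,a), linked(f,f), on(a)}
optimal plan length = 3; 3 ≤ 4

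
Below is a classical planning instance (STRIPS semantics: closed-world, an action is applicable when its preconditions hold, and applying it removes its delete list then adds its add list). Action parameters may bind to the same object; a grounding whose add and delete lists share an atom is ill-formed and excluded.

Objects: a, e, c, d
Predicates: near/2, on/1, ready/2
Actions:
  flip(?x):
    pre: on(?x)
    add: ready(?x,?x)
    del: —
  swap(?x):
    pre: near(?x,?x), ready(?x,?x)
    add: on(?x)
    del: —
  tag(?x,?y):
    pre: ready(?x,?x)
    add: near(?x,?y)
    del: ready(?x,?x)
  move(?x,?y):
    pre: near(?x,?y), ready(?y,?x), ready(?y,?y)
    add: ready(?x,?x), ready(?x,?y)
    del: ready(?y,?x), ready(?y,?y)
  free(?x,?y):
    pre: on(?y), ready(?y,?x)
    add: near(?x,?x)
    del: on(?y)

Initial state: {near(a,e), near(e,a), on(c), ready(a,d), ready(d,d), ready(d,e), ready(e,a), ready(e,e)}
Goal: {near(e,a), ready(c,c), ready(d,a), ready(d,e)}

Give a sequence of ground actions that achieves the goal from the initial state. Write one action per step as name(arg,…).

1. flip(c)  →  {near(a,e), near(e,a), on(c), ready(a,d), ready(c,c), ready(d,d), ready(d,e), ready(e,a), ready(e,e)}
2. tag(d,a)  →  {near(a,e), near(d,a), near(e,a), on(c), ready(a,d), ready(c,c), ready(d,e), ready(e,a), ready(e,e)}
3. move(a,e)  →  {near(a,e), near(d,a), near(e,a), on(c), ready(a,a), ready(a,d), ready(a,e), ready(c,c), ready(d,e)}
4. move(d,a)  →  {near(a,e), near(d,a), near(e,a), on(c), ready(a,e), ready(c,c), ready(d,a), ready(d,d), ready(d,e)}

flip(c); tag(d,a); move(a,e); move(d,a)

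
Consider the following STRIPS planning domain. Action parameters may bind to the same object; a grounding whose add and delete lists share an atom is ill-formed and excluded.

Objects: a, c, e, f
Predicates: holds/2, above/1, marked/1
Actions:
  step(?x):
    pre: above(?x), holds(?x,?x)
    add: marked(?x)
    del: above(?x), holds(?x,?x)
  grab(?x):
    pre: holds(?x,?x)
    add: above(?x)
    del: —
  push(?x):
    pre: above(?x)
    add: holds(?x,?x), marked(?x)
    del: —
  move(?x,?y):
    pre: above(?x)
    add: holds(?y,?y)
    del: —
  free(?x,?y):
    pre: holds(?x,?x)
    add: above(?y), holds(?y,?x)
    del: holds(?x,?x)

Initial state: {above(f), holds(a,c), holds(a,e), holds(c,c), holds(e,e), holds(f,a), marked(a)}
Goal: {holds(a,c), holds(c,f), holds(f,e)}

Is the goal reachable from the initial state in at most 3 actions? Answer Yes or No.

Yes

1. push(f)  →  {above(f), holds(a,c), holds(a,e), holds(c,c), holds(e,e), holds(f,a), holds(f,f), marked(a), marked(f)}
2. free(e,f)  →  {above(f), holds(a,c), holds(a,e), holds(c,c), holds(f,a), holds(f,e), holds(f,f), marked(a), marked(f)}
3. free(f,c)  →  {above(c), above(f), holds(a,c), holds(a,e), holds(c,c), holds(c,f), holds(f,a), holds(f,e), marked(a), marked(f)}
optimal plan length = 3; 3 ≤ 3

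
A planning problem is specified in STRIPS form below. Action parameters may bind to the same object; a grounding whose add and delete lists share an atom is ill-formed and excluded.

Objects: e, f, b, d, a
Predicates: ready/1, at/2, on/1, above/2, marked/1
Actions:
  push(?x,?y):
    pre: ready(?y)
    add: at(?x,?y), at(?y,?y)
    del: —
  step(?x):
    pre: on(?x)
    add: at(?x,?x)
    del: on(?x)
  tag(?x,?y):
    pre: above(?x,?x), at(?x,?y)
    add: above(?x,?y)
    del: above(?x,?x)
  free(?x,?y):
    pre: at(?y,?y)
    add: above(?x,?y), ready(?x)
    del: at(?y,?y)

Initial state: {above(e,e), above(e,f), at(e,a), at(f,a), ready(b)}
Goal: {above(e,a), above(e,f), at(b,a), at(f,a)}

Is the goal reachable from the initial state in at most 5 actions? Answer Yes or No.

Yes

1. push(e,b)  →  {above(e,e), above(e,f), at(b,b), at(e,a), at(e,b), at(f,a), ready(b)}
2. tag(e,a)  →  {above(e,a), above(e,f), at(b,b), at(e,a), at(e,b), at(f,a), ready(b)}
3. free(a,b)  →  {above(a,b), above(e,a), above(e,f), at(e,a), at(e,b), at(f,a), ready(a), ready(b)}
4. push(b,a)  →  {above(a,b), above(e,a), above(e,f), at(a,a), at(b,a), at(e,a), at(e,b), at(f,a), ready(a), ready(b)}
optimal plan length = 4; 4 ≤ 5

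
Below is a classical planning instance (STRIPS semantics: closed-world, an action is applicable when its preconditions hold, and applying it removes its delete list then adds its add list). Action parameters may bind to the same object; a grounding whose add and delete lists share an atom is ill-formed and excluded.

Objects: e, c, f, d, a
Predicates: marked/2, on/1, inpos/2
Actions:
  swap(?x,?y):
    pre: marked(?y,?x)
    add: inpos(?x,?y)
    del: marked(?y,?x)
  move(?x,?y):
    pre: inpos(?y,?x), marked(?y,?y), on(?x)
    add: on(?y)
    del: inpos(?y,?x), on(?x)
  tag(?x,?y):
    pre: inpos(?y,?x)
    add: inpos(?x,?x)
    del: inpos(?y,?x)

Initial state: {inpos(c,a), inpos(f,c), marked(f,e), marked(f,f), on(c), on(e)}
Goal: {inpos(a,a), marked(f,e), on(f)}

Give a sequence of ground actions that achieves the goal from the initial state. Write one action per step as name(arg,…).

1. move(c,f)  →  {inpos(c,a), marked(f,e), marked(f,f), on(e), on(f)}
2. tag(a,c)  →  {inpos(a,a), marked(f,e), marked(f,f), on(e), on(f)}

move(c,f); tag(a,c)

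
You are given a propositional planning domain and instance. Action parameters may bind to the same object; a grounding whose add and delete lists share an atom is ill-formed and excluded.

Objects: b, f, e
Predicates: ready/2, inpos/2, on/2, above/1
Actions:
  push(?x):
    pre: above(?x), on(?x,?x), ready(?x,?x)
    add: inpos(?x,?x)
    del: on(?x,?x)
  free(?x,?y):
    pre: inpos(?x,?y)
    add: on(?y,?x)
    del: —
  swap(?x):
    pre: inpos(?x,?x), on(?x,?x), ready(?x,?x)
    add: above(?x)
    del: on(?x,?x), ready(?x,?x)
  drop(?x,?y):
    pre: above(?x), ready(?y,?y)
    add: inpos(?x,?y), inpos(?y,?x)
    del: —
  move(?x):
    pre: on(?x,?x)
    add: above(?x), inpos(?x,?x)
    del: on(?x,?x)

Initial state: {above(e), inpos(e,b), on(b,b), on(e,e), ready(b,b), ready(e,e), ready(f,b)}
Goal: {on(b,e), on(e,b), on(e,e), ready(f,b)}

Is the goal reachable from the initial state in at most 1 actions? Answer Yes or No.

1. free(e,b)  →  {above(e), inpos(e,b), on(b,b), on(b,e), on(e,e), ready(b,b), ready(e,e), ready(f,b)}
2. drop(e,b)  →  {above(e), inpos(b,e), inpos(e,b), on(b,b), on(b,e), on(e,e), ready(b,b), ready(e,e), ready(f,b)}
3. free(b,e)  →  {above(e), inpos(b,e), inpos(e,b), on(b,b), on(b,e), on(e,b), on(e,e), ready(b,b), ready(e,e), ready(f,b)}
optimal plan length = 3; 3 > 1

No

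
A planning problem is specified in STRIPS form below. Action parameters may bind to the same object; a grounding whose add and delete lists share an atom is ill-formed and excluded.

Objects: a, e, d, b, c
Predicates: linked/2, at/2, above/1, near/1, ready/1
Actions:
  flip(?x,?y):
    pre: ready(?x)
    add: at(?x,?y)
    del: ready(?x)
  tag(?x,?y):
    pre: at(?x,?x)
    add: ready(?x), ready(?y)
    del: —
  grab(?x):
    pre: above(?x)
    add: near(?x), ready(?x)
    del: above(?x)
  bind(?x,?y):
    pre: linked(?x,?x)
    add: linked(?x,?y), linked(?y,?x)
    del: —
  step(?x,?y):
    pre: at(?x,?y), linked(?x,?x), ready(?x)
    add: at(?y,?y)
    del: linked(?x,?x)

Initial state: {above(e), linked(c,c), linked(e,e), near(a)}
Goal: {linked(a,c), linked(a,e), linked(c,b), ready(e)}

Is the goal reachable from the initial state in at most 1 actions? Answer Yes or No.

No

1. grab(e)  →  {linked(c,c), linked(e,e), near(a), near(e), ready(e)}
2. bind(e,a)  →  {linked(a,e), linked(c,c), linked(e,a), linked(e,e), near(a), near(e), ready(e)}
3. bind(c,a)  →  {linked(a,c), linked(a,e), linked(c,a), linked(c,c), linked(e,a), linked(e,e), near(a), near(e), ready(e)}
4. bind(c,b)  →  {linked(a,c), linked(a,e), linked(b,c), linked(c,a), linked(c,b), linked(c,c), linked(e,a), linked(e,e), near(a), near(e), ready(e)}
optimal plan length = 4; 4 > 1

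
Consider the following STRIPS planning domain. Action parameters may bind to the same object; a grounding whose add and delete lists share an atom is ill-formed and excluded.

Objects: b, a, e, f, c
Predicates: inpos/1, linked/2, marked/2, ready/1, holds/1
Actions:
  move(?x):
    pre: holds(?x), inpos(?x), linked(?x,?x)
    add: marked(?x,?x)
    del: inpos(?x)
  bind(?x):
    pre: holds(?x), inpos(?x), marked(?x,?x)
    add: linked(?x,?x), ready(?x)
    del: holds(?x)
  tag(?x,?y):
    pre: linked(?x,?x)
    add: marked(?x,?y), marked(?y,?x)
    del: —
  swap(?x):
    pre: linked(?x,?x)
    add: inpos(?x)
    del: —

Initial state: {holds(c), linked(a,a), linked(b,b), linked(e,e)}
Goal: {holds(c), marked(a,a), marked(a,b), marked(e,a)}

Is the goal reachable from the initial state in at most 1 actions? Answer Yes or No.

1. tag(b,a)  →  {holds(c), linked(a,a), linked(b,b), linked(e,e), marked(a,b), marked(b,a)}
2. tag(a,a)  →  {holds(c), linked(a,a), linked(b,b), linked(e,e), marked(a,a), marked(a,b), marked(b,a)}
3. tag(a,e)  →  {holds(c), linked(a,a), linked(b,b), linked(e,e), marked(a,a), marked(a,b), marked(a,e), marked(b,a), marked(e,a)}
optimal plan length = 3; 3 > 1

No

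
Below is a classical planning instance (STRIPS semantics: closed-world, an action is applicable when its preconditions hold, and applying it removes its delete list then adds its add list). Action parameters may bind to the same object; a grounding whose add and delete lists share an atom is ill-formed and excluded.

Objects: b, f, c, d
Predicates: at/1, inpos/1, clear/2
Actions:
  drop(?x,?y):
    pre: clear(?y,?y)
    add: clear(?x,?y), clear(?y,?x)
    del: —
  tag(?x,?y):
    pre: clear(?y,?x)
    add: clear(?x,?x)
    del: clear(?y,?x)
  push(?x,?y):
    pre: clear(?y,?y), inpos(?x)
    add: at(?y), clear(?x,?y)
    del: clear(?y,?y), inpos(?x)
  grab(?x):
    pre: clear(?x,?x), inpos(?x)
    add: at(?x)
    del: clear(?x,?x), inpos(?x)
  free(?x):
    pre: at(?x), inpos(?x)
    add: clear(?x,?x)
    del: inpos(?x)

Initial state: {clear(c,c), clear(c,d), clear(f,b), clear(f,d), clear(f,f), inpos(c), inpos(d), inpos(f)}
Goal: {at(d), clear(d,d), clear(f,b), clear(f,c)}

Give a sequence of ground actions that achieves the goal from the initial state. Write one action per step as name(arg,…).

1. drop(f,c)  →  {clear(c,c), clear(c,d), clear(c,f), clear(f,b), clear(f,c), clear(f,d), clear(f,f), inpos(c), inpos(d), inpos(f)}
2. tag(d,f)  →  {clear(c,c), clear(c,d), clear(c,f), clear(d,d), clear(f,b), clear(f,c), clear(f,f), inpos(c), inpos(d), inpos(f)}
3. push(f,d)  →  {at(d), clear(c,c), clear(c,d), clear(c,f), clear(f,b), clear(f,c), clear(f,d), clear(f,f), inpos(c), inpos(d)}
4. tag(d,f)  →  {at(d), clear(c,c), clear(c,d), clear(c,f), clear(d,d), clear(f,b), clear(f,c), clear(f,f), inpos(c), inpos(d)}

drop(f,c); tag(d,f); push(f,d); tag(d,f)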